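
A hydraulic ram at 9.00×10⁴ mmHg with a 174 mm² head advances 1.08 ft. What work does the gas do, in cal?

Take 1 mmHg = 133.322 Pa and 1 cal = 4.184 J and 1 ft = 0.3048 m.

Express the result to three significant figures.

164 cal

9.00×10⁴ mmHg → 1.1999×10⁷ Pa
174 mm² → 1.74×10⁻⁴ m²
F = P × A = 1.1999×10⁷ × 1.74×10⁻⁴ = 2087.83 N
1.08 ft → 0.329184 m
W = F × d = 2087.83 × 0.329184 = 687.28 J
In cal: 687.28 / 4.184 = 164.264 cal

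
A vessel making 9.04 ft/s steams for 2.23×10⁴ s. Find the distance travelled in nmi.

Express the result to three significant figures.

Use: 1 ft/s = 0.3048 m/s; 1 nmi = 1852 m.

9.04 ft/s × 0.3048 = 2.75539 m/s
d = v × t = 2.75539 m/s × 22300 s = 61445.2 m
61445.2 m ÷ (1852 m/nmi) = 33.1778 nmi

33.2 nmi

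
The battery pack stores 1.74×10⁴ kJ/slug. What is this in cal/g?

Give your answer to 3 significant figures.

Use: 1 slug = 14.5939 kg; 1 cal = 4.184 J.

1.74×10⁴ kJ/slug × 1000 J/kJ ÷ 14.5939 kg/slug = 1.19228×10⁶ J/kg
1.19228×10⁶ J/kg ÷ 4.184 J/cal × 0.001 kg/g = 284.962 cal/g

285 cal/g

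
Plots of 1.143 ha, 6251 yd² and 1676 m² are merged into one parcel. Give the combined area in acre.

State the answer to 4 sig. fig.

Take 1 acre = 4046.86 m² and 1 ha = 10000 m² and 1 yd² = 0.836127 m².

4.530 acre

1.143 ha × 10000 → 11430 m²
6251 yd² × 0.836127 → 5226.63 m²
1676 m² (already m²)
Sum: 11430 + 5226.63 + 1676 = 18332.6 m²
In acre: 18332.6 / 4046.86 = 4.53008 acre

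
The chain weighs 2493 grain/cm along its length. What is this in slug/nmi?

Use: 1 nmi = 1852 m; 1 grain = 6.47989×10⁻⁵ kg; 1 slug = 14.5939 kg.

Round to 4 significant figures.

2050 slug/nmi

2493 grain/cm × 6.47989×10⁻⁵ kg/grain ÷ 0.01 m/cm = 16.1544 kg/m
16.1544 kg/m ÷ 14.5939 kg/slug × 1852 m/nmi = 2050.03 slug/nmi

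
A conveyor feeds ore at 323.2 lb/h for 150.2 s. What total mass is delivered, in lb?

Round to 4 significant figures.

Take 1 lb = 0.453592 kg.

323.2 lb/h → 0.0407225 kg/s
m = ṁ × t = 0.0407225 × 150.2 = 6.11652 kg
In lb: 6.11652 / 0.453592 = 13.4846 lb

13.48 lb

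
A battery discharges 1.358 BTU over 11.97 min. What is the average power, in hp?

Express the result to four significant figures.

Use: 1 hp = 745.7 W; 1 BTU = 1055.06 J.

1.358 BTU × 1055.06 → 1432.77 J
11.97 min × 60 → 718.2 s
P = E / t = 1432.77 J / 718.2 s = 1.99495 W
1.99495 W ÷ (745.7 W/hp) = 0.00267527 hp

0.002675 hp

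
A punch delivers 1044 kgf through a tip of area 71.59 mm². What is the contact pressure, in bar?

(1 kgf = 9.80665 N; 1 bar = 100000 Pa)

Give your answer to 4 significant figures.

1430 bar

1044 kgf × 9.80665 = 10238.1 N
71.59 mm² × 10⁻⁶ = 7.159×10⁻⁵ m²
P = F / A = 10238.1 N / 7.159×10⁻⁵ m² = 1.4301×10⁸ Pa
1.4301×10⁸ Pa ÷ (100000 Pa/bar) = 1430.1 bar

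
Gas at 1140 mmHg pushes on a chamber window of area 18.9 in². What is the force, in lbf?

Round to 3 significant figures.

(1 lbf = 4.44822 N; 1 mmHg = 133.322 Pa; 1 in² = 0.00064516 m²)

417 lbf

1140 mmHg × 133.322 → 151987 Pa
18.9 in² × 0.00064516 → 0.0121935 m²
F = P × A = 151987 Pa × 0.0121935 m² = 1853.25 N
1853.25 N ÷ (4.44822 N/lbf) = 416.627 lbf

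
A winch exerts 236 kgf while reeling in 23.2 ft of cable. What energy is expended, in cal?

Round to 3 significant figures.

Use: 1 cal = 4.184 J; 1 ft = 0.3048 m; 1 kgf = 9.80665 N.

3910 cal

236 kgf × 9.80665 → 2314.37 N
23.2 ft × 0.3048 → 7.07136 m
W = F × d = 2314.37 N × 7.07136 m = 16365.7 J
16365.7 J ÷ (4.184 J/cal) = 3911.5 cal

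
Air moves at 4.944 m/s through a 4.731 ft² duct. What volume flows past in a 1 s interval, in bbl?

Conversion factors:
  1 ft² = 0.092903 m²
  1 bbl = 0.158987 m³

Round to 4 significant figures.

4.731 ft² × 0.092903 = 0.439524 m²
V = v × A × t = 4.944 m/s × 0.439524 m² × 1 s = 2.17301 m³
2.17301 m³ ÷ (0.158987 m³/bbl) = 13.6678 bbl

13.67 bbl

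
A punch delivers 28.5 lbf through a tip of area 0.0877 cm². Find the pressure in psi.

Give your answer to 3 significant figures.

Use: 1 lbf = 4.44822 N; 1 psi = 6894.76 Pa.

28.5 lbf × 4.44822 = 126.774 N
0.0877 cm² × 0.0001 = 8.77×10⁻⁶ m²
P = F / A = 126.774 N / 8.77×10⁻⁶ m² = 1.44554×10⁷ Pa
1.44554×10⁷ Pa ÷ (6894.76 Pa/psi) = 2096.58 psi

2100 psi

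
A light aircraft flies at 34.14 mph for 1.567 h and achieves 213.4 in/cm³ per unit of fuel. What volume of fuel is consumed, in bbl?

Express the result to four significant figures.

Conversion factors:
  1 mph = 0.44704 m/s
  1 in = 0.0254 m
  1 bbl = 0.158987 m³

34.14 mph → 15.2619 m/s
1.567 h → 5641.2 s
d = v × t = 15.2619 × 5641.2 = 86095.4 m
213.4 in/cm³ → 5.42036×10⁶ m/m³
V = d / (distance per unit fuel) = 86095.4 / 5.42036×10⁶ = 0.0158837 m³
In bbl: 0.0158837 / 0.158987 = 0.0999057 bbl

0.09991 bbl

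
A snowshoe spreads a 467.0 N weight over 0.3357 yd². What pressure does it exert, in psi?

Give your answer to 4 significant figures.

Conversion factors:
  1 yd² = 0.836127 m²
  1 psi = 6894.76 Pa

0.2413 psi

0.3357 yd² × 0.836127 = 0.280688 m²
P = F / A = 467 N / 0.280688 m² = 1663.77 Pa
1663.77 Pa ÷ (6894.76 Pa/psi) = 0.241309 psi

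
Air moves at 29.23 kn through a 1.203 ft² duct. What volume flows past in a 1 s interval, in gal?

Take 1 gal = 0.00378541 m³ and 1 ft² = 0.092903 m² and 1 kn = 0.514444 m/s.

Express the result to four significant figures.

29.23 kn × 0.514444 → 15.0372 m/s
1.203 ft² × 0.092903 → 0.111762 m²
V = v × A × t = 15.0372 m/s × 0.111762 m² × 1 s = 1.68059 m³
1.68059 m³ ÷ (0.00378541 m³/gal) = 443.965 gal

444.0 gal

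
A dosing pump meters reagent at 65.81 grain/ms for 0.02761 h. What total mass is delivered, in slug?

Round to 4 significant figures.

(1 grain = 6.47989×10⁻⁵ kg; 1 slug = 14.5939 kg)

29.04 slug

65.81 grain/ms → 4.26442 kg/s
0.02761 h → 99.396 s
m = ṁ × t = 4.26442 × 99.396 = 423.866 kg
In slug: 423.866 / 14.5939 = 29.0441 slug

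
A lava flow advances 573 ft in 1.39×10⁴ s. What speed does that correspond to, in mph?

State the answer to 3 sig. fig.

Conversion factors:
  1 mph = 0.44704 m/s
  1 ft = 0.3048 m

0.0281 mph

573 ft × 0.3048 = 174.65 m
v = d / t = 174.65 m / 13900 s = 0.0125647 m/s
0.0125647 m/s ÷ (0.44704 m/s/mph) = 0.0281064 mph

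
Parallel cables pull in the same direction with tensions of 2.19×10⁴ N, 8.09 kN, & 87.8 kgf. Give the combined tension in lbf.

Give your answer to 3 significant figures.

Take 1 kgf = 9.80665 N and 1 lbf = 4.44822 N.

2.19×10⁴ N (already N)
8.09 kN × 1000 → 8090 N
87.8 kgf × 9.80665 → 861.024 N
Combined: 21900 + 8090 + 861.024 = 30851 N
In lbf: 30851 / 4.44822 = 6935.58 lbf

6940 lbf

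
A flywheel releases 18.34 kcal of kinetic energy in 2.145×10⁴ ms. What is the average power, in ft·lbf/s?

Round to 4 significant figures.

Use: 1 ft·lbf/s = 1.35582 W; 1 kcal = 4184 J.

18.34 kcal × 4184 = 76734.6 J
2.145×10⁴ ms × 0.001 = 21.45 s
P = E / t = 76734.6 J / 21.45 s = 3577.37 W
3577.37 W ÷ (1.35582 W/ft·lbf/s) = 2638.53 ft·lbf/s

2639 ft·lbf/s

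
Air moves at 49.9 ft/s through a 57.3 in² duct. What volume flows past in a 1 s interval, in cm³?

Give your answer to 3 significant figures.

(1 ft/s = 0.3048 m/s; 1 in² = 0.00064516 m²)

49.9 ft/s × 0.3048 → 15.2095 m/s
57.3 in² × 0.00064516 → 0.0369677 m²
V = v × A × t = 15.2095 m/s × 0.0369677 m² × 1 s = 0.56226 m³
0.56226 m³ ÷ (10⁻⁶ m³/cm³) = 562260 cm³

5.62×10⁵ cm³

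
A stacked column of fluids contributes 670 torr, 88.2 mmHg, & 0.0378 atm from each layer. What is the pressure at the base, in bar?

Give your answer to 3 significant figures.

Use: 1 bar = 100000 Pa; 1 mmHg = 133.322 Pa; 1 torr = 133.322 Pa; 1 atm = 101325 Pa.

1.05 bar

670 torr × 133.322 → 89325.7 Pa
88.2 mmHg × 133.322 → 11759 Pa
0.0378 atm × 101325 → 3830.08 Pa
Sum: 89325.7 + 11759 + 3830.08 = 104915 Pa
In bar: 104915 / 100000 = 1.04915 bar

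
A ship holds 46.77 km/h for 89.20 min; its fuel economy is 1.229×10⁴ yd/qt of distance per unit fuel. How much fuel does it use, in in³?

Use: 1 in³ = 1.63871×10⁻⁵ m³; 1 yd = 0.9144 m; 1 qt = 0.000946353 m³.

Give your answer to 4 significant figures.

46.77 km/h → 12.9917 m/s
89.20 min → 5352 s
d = v × t = 12.9917 × 5352 = 69531.6 m
1.229×10⁴ yd/qt → 1.1875×10⁷ m/m³
V = d / (distance per unit fuel) = 69531.6 / 1.1875×10⁷ = 0.00585529 m³
In in³: 0.00585529 / 1.63871×10⁻⁵ = 357.311 in³

357.3 in³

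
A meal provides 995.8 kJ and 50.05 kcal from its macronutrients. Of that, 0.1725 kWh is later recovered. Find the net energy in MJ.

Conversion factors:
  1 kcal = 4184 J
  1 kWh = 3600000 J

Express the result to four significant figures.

995.8 kJ × 1000 = 995800 J
50.05 kcal × 4184 = 209409 J
0.1725 kWh × 3600000 = 621000 J
Sum: 995800 + 209409 − 621000 = 584209 J
In MJ: 584209 / 1000000 = 0.584209 MJ

0.5842 MJ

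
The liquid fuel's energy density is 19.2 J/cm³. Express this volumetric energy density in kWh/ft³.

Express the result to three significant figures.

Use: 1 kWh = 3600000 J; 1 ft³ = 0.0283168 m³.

19.2 J/cm³ ÷ 10⁻⁶ m³/cm³ = 1.92×10⁷ J/m³
1.92×10⁷ J/m³ ÷ 3600000 J/kWh × 0.0283168 m³/ft³ = 0.151023 kWh/ft³

0.151 kWh/ft³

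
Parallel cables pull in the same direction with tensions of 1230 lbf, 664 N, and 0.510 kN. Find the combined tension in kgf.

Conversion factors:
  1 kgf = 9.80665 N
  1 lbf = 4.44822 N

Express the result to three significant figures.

678 kgf

1230 lbf × 4.44822 = 5471.31 N
664 N (already N)
0.510 kN × 1000 = 510 N
Total: 5471.31 + 664 + 510 = 6645.31 N
In kgf: 6645.31 / 9.80665 = 677.633 kgf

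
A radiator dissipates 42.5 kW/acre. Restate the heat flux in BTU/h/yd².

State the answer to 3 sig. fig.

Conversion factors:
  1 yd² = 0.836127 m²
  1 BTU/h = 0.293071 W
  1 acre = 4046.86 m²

30.0 BTU/h/yd²

42.5 kW/acre × 1000 W/kW ÷ 4046.86 m²/acre = 10.502 W/m²
10.502 W/m² ÷ 0.293071 W/BTU/h × 0.836127 m²/yd² = 29.962 BTU/h/yd²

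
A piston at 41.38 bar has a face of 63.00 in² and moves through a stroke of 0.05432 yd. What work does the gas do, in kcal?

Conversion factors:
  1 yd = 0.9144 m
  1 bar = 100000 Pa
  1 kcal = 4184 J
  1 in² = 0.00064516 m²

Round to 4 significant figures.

1.997 kcal

41.38 bar → 4.138×10⁶ Pa
63.00 in² → 0.0406451 m²
F = P × A = 4.138×10⁶ × 0.0406451 = 168189 N
0.05432 yd → 0.0496702 m
W = F × d = 168189 × 0.0496702 = 8353.98 J
In kcal: 8353.98 / 4184 = 1.99665 kcal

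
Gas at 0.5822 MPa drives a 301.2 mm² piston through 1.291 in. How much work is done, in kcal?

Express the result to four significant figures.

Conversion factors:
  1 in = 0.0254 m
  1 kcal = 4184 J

0.001374 kcal

0.5822 MPa → 582200 Pa
301.2 mm² → 3.012×10⁻⁴ m²
F = P × A = 582200 × 3.012×10⁻⁴ = 175.359 N
1.291 in → 0.0327914 m
W = F × d = 175.359 × 0.0327914 = 5.75027 J
In kcal: 5.75027 / 4184 = 0.00137435 kcal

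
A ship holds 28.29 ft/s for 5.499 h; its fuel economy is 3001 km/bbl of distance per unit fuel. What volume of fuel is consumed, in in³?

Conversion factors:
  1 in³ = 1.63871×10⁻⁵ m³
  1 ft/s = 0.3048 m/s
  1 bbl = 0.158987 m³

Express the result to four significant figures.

551.9 in³

28.29 ft/s → 8.62279 m/s
5.499 h → 19796.4 s
d = v × t = 8.62279 × 19796.4 = 170700 m
3001 km/bbl → 1.88758×10⁷ m/m³
V = d / (distance per unit fuel) = 170700 / 1.88758×10⁷ = 0.00904333 m³
In in³: 0.00904333 / 1.63871×10⁻⁵ = 551.857 in³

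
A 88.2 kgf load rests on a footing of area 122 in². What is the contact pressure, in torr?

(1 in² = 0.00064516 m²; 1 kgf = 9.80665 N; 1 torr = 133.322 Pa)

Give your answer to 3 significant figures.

88.2 kgf × 9.80665 → 864.947 N
122 in² × 0.00064516 → 0.0787095 m²
P = F / A = 864.947 N / 0.0787095 m² = 10989.1 Pa
10989.1 Pa ÷ (133.322 Pa/torr) = 82.4253 torr

82.4 torr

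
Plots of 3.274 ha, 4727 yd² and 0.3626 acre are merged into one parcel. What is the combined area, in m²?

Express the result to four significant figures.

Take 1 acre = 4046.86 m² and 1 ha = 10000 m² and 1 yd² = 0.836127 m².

3.274 ha × 10000 = 32740 m²
4727 yd² × 0.836127 = 3952.37 m²
0.3626 acre × 4046.86 = 1467.39 m²
Total: 32740 + 3952.37 + 1467.39 = 38159.8 m²

3.816×10⁴ m²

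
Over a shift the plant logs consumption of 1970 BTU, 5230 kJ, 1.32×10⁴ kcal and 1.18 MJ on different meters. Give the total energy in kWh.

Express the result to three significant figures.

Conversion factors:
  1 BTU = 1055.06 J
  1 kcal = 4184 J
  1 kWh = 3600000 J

17.7 kWh

1970 BTU × 1055.06 = 2.07847×10⁶ J
5230 kJ × 1000 = 5.23×10⁶ J
1.32×10⁴ kcal × 4184 = 5.52288×10⁷ J
1.18 MJ × 1000000 = 1.18×10⁶ J
Sum: 2.07847×10⁶ + 5.23×10⁶ + 5.52288×10⁷ + 1.18×10⁶ = 6.37173×10⁷ J
In kWh: 6.37173×10⁷ / 3600000 = 17.6992 kWh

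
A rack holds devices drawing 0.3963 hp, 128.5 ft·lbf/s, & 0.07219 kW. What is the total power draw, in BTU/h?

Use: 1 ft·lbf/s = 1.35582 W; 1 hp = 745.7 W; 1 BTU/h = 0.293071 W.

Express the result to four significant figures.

0.3963 hp × 745.7 = 295.521 W
128.5 ft·lbf/s × 1.35582 = 174.223 W
0.07219 kW × 1000 = 72.19 W
Sum: 295.521 + 174.223 + 72.19 = 541.934 W
In BTU/h: 541.934 / 0.293071 = 1849.16 BTU/h

1849 BTU/h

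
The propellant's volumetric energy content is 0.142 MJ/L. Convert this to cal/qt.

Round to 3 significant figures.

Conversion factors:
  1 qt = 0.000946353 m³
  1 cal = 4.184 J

0.142 MJ/L × 1000000 J/MJ ÷ 0.001 m³/L = 1.42×10⁸ J/m³
1.42×10⁸ J/m³ ÷ 4.184 J/cal × 0.000946353 m³/qt = 32118.1 cal/qt

3.21×10⁴ cal/qt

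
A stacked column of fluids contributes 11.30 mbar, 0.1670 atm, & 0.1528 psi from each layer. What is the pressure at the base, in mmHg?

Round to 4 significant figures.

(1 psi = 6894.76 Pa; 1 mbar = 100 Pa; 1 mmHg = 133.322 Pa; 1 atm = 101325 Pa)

11.30 mbar × 100 → 1130 Pa
0.1670 atm × 101325 → 16921.3 Pa
0.1528 psi × 6894.76 → 1053.52 Pa
Sum: 1130 + 16921.3 + 1053.52 = 19104.8 Pa
In mmHg: 19104.8 / 133.322 = 143.298 mmHg

143.3 mmHg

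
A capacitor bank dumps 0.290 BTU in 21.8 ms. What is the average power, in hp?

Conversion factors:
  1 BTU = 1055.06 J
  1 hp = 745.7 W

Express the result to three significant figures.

0.290 BTU × 1055.06 → 305.967 J
21.8 ms × 0.001 → 0.0218 s
P = E / t = 305.967 J / 0.0218 s = 14035.2 W
14035.2 W ÷ (745.7 W/hp) = 18.8215 hp

18.8 hp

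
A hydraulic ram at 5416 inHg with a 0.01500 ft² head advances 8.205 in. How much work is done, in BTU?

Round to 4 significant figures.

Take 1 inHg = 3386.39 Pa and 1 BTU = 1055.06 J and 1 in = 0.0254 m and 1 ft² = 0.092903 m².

5.049 BTU

5416 inHg → 1.83407×10⁷ Pa
0.01500 ft² → 0.00139354 m²
F = P × A = 1.83407×10⁷ × 0.00139354 = 25558.5 N
8.205 in → 0.208407 m
W = F × d = 25558.5 × 0.208407 = 5326.57 J
In BTU: 5326.57 / 1055.06 = 5.04859 BTU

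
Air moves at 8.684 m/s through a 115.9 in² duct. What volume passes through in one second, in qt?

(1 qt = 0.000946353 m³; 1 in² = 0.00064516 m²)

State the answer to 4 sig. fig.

686.1 qt

115.9 in² × 0.00064516 = 0.074774 m²
V = v × A × t = 8.684 m/s × 0.074774 m² × 1 s = 0.649337 m³
0.649337 m³ ÷ (0.000946353 m³/qt) = 686.147 qt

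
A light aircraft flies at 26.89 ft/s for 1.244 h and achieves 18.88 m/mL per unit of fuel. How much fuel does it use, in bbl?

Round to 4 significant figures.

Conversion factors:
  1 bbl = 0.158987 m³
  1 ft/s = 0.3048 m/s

0.01223 bbl

26.89 ft/s → 8.19607 m/s
1.244 h → 4478.4 s
d = v × t = 8.19607 × 4478.4 = 36705.3 m
18.88 m/mL → 1.888×10⁷ m/m³
V = d / (distance per unit fuel) = 36705.3 / 1.888×10⁷ = 0.00194414 m³
In bbl: 0.00194414 / 0.158987 = 0.0122283 bbl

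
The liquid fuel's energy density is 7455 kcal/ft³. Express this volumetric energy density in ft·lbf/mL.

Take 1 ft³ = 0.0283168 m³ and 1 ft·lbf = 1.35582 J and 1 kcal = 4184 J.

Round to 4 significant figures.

812.4 ft·lbf/mL

7455 kcal/ft³ × 4184 J/kcal ÷ 0.0283168 m³/ft³ = 1.10153×10⁹ J/m³
1.10153×10⁹ J/m³ ÷ 1.35582 J/ft·lbf × 10⁻⁶ m³/mL = 812.446 ft·lbf/mL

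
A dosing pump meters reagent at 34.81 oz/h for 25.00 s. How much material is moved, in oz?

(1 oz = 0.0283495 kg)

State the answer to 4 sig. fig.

0.2417 oz

34.81 oz/h → 2.74124×10⁻⁴ kg/s
m = ṁ × t = 2.74124×10⁻⁴ × 25 = 0.0068531 kg
In oz: 0.0068531 / 0.0283495 = 0.241736 oz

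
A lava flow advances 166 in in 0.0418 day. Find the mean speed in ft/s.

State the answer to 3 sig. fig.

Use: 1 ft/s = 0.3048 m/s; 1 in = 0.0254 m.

166 in × 0.0254 = 4.2164 m
0.0418 day × 86400 = 3611.52 s
v = d / t = 4.2164 m / 3611.52 s = 0.00116749 m/s
0.00116749 m/s ÷ (0.3048 m/s/ft/s) = 0.00383035 ft/s

0.00383 ft/s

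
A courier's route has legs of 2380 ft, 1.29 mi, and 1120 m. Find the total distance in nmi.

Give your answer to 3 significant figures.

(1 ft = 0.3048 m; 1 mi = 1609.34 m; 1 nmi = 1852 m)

2.12 nmi

2380 ft × 0.3048 = 725.424 m
1.29 mi × 1609.34 = 2076.05 m
1120 m (already m)
Sum: 725.424 + 2076.05 + 1120 = 3921.47 m
In nmi: 3921.47 / 1852 = 2.11742 nmi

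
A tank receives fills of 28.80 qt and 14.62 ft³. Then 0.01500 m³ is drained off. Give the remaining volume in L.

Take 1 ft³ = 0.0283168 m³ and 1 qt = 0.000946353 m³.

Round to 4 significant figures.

426.2 L

28.80 qt × 0.000946353 = 0.027255 m³
14.62 ft³ × 0.0283168 = 0.413992 m³
0.01500 m³ (already m³)
Net: 0.027255 + 0.413992 − 0.015 = 0.426247 m³
In L: 0.426247 / 0.001 = 426.247 L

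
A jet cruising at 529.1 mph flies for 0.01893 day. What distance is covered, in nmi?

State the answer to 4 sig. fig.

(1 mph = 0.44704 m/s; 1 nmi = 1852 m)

208.9 nmi

529.1 mph × 0.44704 → 236.529 m/s
0.01893 day × 86400 → 1635.55 s
d = v × t = 236.529 m/s × 1635.55 s = 386855 m
386855 m ÷ (1852 m/nmi) = 208.885 nmi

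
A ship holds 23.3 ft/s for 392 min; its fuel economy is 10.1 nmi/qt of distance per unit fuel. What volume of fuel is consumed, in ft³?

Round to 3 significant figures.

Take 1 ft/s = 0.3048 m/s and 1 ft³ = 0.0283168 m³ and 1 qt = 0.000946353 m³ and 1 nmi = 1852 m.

0.298 ft³

23.3 ft/s → 7.10184 m/s
392 min → 23520 s
d = v × t = 7.10184 × 23520 = 167035 m
10.1 nmi/qt → 1.97656×10⁷ m/m³
V = d / (distance per unit fuel) = 167035 / 1.97656×10⁷ = 0.00845079 m³
In ft³: 0.00845079 / 0.0283168 = 0.298437 ft³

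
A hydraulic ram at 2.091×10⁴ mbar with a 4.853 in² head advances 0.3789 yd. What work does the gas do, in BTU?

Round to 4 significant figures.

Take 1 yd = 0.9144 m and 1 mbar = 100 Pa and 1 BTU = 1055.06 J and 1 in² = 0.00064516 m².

2.091×10⁴ mbar → 2.091×10⁶ Pa
4.853 in² → 0.00313096 m²
F = P × A = 2.091×10⁶ × 0.00313096 = 6546.84 N
0.3789 yd → 0.346466 m
W = F × d = 6546.84 × 0.346466 = 2268.26 J
In BTU: 2268.26 / 1055.06 = 2.14989 BTU

2.150 BTU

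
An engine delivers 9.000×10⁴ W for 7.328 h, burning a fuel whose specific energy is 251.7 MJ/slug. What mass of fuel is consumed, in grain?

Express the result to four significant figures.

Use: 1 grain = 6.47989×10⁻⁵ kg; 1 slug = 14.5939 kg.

2.124×10⁶ grain

7.328 h → 26380.8 s
E = P × t = 90000 × 26380.8 = 2.37427×10⁹ J
251.7 MJ/slug → 1.72469×10⁷ J/kg
m = E / e_s = 2.37427×10⁹ / 1.72469×10⁷ = 137.664 kg
In grain: 137.664 / 6.47989×10⁻⁵ = 2.12448×10⁶ grain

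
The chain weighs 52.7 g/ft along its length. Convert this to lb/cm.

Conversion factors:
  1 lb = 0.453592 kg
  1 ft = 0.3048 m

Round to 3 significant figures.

0.00381 lb/cm

52.7 g/ft × 0.001 kg/g ÷ 0.3048 m/ft = 0.1729 kg/m
0.1729 kg/m ÷ 0.453592 kg/lb × 0.01 m/cm = 0.0038118 lb/cm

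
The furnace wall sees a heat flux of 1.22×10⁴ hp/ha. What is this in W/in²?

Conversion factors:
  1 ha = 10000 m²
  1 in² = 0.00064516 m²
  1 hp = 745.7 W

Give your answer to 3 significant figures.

0.587 W/in²

1.22×10⁴ hp/ha × 745.7 W/hp ÷ 10000 m²/ha = 909.754 W/m²
909.754 W/m² × 0.00064516 m²/in² = 0.586937 W/in²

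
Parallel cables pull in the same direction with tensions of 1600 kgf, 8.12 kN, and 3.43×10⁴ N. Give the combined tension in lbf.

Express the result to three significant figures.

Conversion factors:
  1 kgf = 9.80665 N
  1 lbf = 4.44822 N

1.31×10⁴ lbf

1600 kgf × 9.80665 = 15690.6 N
8.12 kN × 1000 = 8120 N
3.43×10⁴ N (already N)
Total: 15690.6 + 8120 + 34300 = 58110.6 N
In lbf: 58110.6 / 4.44822 = 13063.8 lbf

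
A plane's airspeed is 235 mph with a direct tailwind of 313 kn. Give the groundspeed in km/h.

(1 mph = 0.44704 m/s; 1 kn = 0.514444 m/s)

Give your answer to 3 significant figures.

958 km/h

235 mph × 0.44704 → 105.054 m/s
313 kn × 0.514444 → 161.021 m/s
Total: 105.054 + 161.021 = 266.075 m/s
In km/h: 266.075 / (1/3.6) = 957.87 km/h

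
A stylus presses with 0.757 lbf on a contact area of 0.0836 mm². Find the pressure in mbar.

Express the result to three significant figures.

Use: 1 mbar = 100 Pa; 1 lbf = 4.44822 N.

4.03×10⁵ mbar

0.757 lbf × 4.44822 → 3.3673 N
0.0836 mm² × 10⁻⁶ → 8.36×10⁻⁸ m²
P = F / A = 3.3673 N / 8.36×10⁻⁸ m² = 4.02787×10⁷ Pa
4.02787×10⁷ Pa ÷ (100 Pa/mbar) = 402787 mbar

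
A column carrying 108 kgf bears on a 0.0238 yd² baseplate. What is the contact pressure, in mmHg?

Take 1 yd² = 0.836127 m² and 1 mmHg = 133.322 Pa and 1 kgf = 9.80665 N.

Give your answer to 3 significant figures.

399 mmHg

108 kgf × 9.80665 = 1059.12 N
0.0238 yd² × 0.836127 = 0.0198998 m²
P = F / A = 1059.12 N / 0.0198998 m² = 53222.6 Pa
53222.6 Pa ÷ (133.322 Pa/mmHg) = 399.203 mmHg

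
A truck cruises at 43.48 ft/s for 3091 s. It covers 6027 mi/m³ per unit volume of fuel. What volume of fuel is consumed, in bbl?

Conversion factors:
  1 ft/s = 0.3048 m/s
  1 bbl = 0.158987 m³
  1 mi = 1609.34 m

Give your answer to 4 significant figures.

43.48 ft/s → 13.2527 m/s
d = v × t = 13.2527 × 3091 = 40964.1 m
6027 mi/m³ → 9.69949×10⁶ m/m³
V = d / (distance per unit fuel) = 40964.1 / 9.69949×10⁶ = 0.00422333 m³
In bbl: 0.00422333 / 0.158987 = 0.026564 bbl

0.02656 bbl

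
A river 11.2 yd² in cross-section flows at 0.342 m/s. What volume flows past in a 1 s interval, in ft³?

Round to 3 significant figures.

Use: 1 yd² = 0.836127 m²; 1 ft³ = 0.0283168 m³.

11.2 yd² × 0.836127 → 9.36462 m²
V = v × A × t = 0.342 m/s × 9.36462 m² × 1 s = 3.2027 m³
3.2027 m³ ÷ (0.0283168 m³/ft³) = 113.102 ft³

113 ft³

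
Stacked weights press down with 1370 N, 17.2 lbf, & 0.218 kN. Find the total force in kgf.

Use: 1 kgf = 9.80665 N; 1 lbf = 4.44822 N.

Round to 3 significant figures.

170 kgf

1370 N (already N)
17.2 lbf × 4.44822 = 76.5094 N
0.218 kN × 1000 = 218 N
Sum: 1370 + 76.5094 + 218 = 1664.51 N
In kgf: 1664.51 / 9.80665 = 169.733 kgf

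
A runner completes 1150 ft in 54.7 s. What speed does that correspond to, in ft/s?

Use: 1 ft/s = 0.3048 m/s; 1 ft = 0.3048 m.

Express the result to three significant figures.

21.0 ft/s

1150 ft × 0.3048 = 350.52 m
v = d / t = 350.52 m / 54.7 s = 6.40804 m/s
6.40804 m/s ÷ (0.3048 m/s/ft/s) = 21.0238 ft/s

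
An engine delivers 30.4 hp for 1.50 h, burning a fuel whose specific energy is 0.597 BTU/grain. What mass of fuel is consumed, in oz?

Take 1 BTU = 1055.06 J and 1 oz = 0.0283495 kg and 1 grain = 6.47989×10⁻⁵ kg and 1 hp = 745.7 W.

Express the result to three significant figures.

444 oz

30.4 hp → 22669.3 W
1.50 h → 5400 s
E = P × t = 22669.3 × 5400 = 1.22414×10⁸ J
0.597 BTU/grain → 9.72039×10⁶ J/kg
m = E / e_s = 1.22414×10⁸ / 9.72039×10⁶ = 12.5935 kg
In oz: 12.5935 / 0.0283495 = 444.223 oz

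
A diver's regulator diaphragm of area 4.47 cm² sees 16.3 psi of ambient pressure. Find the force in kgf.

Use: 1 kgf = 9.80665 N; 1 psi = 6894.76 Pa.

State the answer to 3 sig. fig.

16.3 psi × 6894.76 → 112385 Pa
4.47 cm² × 0.0001 → 4.47×10⁻⁴ m²
F = P × A = 112385 Pa × 4.47×10⁻⁴ m² = 50.2361 N
50.2361 N ÷ (9.80665 N/kgf) = 5.12266 kgf

5.12 kgf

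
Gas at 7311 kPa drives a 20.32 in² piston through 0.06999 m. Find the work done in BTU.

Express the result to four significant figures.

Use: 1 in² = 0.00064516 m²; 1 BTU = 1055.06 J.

6.358 BTU

7311 kPa → 7.311×10⁶ Pa
20.32 in² → 0.0131097 m²
F = P × A = 7.311×10⁶ × 0.0131097 = 95845 N
W = F × d = 95845 × 0.06999 = 6708.19 J
In BTU: 6708.19 / 1055.06 = 6.35811 BTU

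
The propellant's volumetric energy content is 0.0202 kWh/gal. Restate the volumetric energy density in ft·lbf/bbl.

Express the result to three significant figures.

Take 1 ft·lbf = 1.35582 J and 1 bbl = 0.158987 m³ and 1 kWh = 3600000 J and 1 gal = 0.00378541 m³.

0.0202 kWh/gal × 3600000 J/kWh ÷ 0.00378541 m³/gal = 1.92106×10⁷ J/m³
1.92106×10⁷ J/m³ ÷ 1.35582 J/ft·lbf × 0.158987 m³/bbl = 2.25269×10⁶ ft·lbf/bbl

2.25×10⁶ ft·lbf/bbl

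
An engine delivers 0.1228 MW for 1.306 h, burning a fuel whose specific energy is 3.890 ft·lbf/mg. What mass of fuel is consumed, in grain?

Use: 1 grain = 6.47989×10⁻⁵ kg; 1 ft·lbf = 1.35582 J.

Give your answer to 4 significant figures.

0.1228 MW → 122800 W
1.306 h → 4701.6 s
E = P × t = 122800 × 4701.6 = 5.77356×10⁸ J
3.890 ft·lbf/mg → 5.27414×10⁶ J/kg
m = E / e_s = 5.77356×10⁸ / 5.27414×10⁶ = 109.469 kg
In grain: 109.469 / 6.47989×10⁻⁵ = 1.68937×10⁶ grain

1.689×10⁶ grain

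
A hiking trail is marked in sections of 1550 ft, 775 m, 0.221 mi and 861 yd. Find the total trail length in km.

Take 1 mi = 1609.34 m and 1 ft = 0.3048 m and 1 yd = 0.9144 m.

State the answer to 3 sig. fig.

2.39 km

1550 ft × 0.3048 = 472.44 m
775 m (already m)
0.221 mi × 1609.34 = 355.664 m
861 yd × 0.9144 = 787.298 m
Combined: 472.44 + 775 + 355.664 + 787.298 = 2390.4 m
In km: 2390.4 / 1000 = 2.3904 km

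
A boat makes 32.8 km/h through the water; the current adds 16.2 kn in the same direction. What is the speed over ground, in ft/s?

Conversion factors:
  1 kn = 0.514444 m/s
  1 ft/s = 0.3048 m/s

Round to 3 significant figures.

32.8 km/h × (1/3.6) = 9.11111 m/s
16.2 kn × 0.514444 = 8.33399 m/s
Sum: 9.11111 + 8.33399 = 17.4451 m/s
In ft/s: 17.4451 / 0.3048 = 57.2346 ft/s

57.2 ft/s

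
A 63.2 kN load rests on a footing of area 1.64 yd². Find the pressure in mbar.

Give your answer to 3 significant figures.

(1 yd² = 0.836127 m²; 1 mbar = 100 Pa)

63.2 kN × 1000 = 63200 N
1.64 yd² × 0.836127 = 1.37125 m²
P = F / A = 63200 N / 1.37125 m² = 46089.3 Pa
46089.3 Pa ÷ (100 Pa/mbar) = 460.893 mbar

461 mbar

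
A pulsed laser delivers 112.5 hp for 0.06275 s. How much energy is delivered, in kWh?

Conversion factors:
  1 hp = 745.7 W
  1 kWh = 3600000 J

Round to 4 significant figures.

0.001462 kWh

112.5 hp × 745.7 = 83891.2 W
E = P × t = 83891.2 W × 0.06275 s = 5264.17 J
5264.17 J ÷ (3600000 J/kWh) = 0.00146227 kWh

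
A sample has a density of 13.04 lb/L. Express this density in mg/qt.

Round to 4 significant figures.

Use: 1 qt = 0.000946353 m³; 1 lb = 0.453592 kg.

13.04 lb/L × 0.453592 kg/lb ÷ 0.001 m³/L = 5914.84 kg/m³
5914.84 kg/m³ ÷ 10⁻⁶ kg/mg × 0.000946353 m³/qt = 5.59753×10⁶ mg/qt

5.598×10⁶ mg/qt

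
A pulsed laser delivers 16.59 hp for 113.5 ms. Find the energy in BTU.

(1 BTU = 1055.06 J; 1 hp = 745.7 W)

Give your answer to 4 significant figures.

16.59 hp × 745.7 = 12371.2 W
113.5 ms × 0.001 = 0.1135 s
E = P × t = 12371.2 W × 0.1135 s = 1404.13 J
1404.13 J ÷ (1055.06 J/BTU) = 1.33085 BTU

1.331 BTU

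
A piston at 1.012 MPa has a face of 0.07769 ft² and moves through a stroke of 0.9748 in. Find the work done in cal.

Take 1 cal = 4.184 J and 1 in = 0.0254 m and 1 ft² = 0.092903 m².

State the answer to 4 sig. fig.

43.22 cal

1.012 MPa → 1.012×10⁶ Pa
0.07769 ft² → 0.00721763 m²
F = P × A = 1.012×10⁶ × 0.00721763 = 7304.24 N
0.9748 in → 0.0247599 m
W = F × d = 7304.24 × 0.0247599 = 180.852 J
In cal: 180.852 / 4.184 = 43.2247 cal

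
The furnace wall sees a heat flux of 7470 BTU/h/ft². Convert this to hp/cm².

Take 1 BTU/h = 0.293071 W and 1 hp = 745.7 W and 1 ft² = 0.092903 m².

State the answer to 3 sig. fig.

0.00316 hp/cm²

7470 BTU/h/ft² × 0.293071 W/BTU/h ÷ 0.092903 m²/ft² = 23564.8 W/m²
23564.8 W/m² ÷ 745.7 W/hp × 0.0001 m²/cm² = 0.00316009 hp/cm²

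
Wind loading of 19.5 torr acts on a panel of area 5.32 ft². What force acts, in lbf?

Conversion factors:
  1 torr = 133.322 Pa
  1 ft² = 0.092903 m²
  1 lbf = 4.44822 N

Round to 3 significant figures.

289 lbf

19.5 torr × 133.322 = 2599.78 Pa
5.32 ft² × 0.092903 = 0.494244 m²
F = P × A = 2599.78 Pa × 0.494244 m² = 1284.93 N
1284.93 N ÷ (4.44822 N/lbf) = 288.864 lbf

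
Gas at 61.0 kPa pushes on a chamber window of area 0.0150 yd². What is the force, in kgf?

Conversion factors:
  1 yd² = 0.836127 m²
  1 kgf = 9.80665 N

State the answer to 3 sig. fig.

78.0 kgf

61.0 kPa × 1000 = 61000 Pa
0.0150 yd² × 0.836127 = 0.0125419 m²
F = P × A = 61000 Pa × 0.0125419 m² = 765.056 N
765.056 N ÷ (9.80665 N/kgf) = 78.014 kgf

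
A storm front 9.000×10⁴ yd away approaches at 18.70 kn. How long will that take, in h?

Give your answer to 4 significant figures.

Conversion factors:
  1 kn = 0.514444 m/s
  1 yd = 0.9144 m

9.000×10⁴ yd × 0.9144 = 82296 m
18.70 kn × 0.514444 = 9.6201 m/s
t = d / v = 82296 m / 9.6201 m/s = 8554.59 s
8554.59 s ÷ (3600 s/h) = 2.37628 h

2.376 h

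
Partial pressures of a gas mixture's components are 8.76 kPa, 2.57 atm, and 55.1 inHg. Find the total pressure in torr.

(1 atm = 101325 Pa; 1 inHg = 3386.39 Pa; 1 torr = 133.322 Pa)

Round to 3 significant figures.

3420 torr

8.76 kPa × 1000 = 8760 Pa
2.57 atm × 101325 = 260405 Pa
55.1 inHg × 3386.39 = 186590 Pa
Sum: 8760 + 260405 + 186590 = 455755 Pa
In torr: 455755 / 133.322 = 3418.45 torr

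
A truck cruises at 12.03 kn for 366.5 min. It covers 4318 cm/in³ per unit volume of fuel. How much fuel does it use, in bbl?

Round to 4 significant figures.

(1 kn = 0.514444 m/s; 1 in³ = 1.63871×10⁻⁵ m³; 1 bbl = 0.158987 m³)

12.03 kn → 6.18876 m/s
366.5 min → 21990 s
d = v × t = 6.18876 × 21990 = 136091 m
4318 cm/in³ → 2.635×10⁶ m/m³
V = d / (distance per unit fuel) = 136091 / 2.635×10⁶ = 0.0516474 m³
In bbl: 0.0516474 / 0.158987 = 0.324853 bbl

0.3249 bbl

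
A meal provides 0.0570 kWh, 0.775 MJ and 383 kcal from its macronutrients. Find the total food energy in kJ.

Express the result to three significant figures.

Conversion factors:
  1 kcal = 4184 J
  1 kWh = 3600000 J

0.0570 kWh × 3600000 = 205200 J
0.775 MJ × 1000000 = 775000 J
383 kcal × 4184 = 1.60247×10⁶ J
Total: 205200 + 775000 + 1.60247×10⁶ = 2.58267×10⁶ J
In kJ: 2.58267×10⁶ / 1000 = 2582.67 kJ

2580 kJ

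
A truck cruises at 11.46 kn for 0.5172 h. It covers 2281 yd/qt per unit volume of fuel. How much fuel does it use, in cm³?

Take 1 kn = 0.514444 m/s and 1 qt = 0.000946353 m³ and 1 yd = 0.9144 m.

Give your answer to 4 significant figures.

4981 cm³

11.46 kn → 5.89553 m/s
0.5172 h → 1861.92 s
d = v × t = 5.89553 × 1861.92 = 10977 m
2281 yd/qt → 2.20398×10⁶ m/m³
V = d / (distance per unit fuel) = 10977 / 2.20398×10⁶ = 0.00498054 m³
In cm³: 0.00498054 / 10⁻⁶ = 4980.54 cm³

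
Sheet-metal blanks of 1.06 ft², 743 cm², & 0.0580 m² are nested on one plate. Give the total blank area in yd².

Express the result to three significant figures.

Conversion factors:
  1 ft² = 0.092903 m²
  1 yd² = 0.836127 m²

1.06 ft² × 0.092903 = 0.0984772 m²
743 cm² × 0.0001 = 0.0743 m²
0.0580 m² (already m²)
Combined: 0.0984772 + 0.0743 + 0.058 = 0.230777 m²
In yd²: 0.230777 / 0.836127 = 0.276007 yd²

0.276 yd²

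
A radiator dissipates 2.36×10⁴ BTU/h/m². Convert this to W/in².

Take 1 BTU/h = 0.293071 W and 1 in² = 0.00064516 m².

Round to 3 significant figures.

4.46 W/in²

2.36×10⁴ BTU/h/m² × 0.293071 W/BTU/h = 6916.48 W/m²
6916.48 W/m² × 0.00064516 m²/in² = 4.46224 W/in²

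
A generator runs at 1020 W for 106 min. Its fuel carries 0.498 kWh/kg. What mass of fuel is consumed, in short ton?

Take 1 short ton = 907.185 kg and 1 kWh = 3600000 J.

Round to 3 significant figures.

0.00399 short ton

106 min → 6360 s
E = P × t = 1020 × 6360 = 6.4872×10⁶ J
0.498 kWh/kg → 1.7928×10⁶ J/kg
m = E / e_s = 6.4872×10⁶ / 1.7928×10⁶ = 3.61847 kg
In short ton: 3.61847 / 907.185 = 0.00398868 short ton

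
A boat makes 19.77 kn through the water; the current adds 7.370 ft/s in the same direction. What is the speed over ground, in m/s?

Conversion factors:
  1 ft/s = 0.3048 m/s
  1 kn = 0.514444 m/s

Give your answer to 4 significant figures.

19.77 kn × 0.514444 → 10.1706 m/s
7.370 ft/s × 0.3048 → 2.24638 m/s
Combined: 10.1706 + 2.24638 = 12.417 m/s

12.42 m/s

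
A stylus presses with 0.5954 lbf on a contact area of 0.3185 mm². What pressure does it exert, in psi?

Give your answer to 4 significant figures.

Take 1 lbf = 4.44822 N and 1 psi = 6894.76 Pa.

0.5954 lbf × 4.44822 = 2.64847 N
0.3185 mm² × 10⁻⁶ = 3.185×10⁻⁷ m²
P = F / A = 2.64847 N / 3.185×10⁻⁷ m² = 8.31545×10⁶ Pa
8.31545×10⁶ Pa ÷ (6894.76 Pa/psi) = 1206.05 psi

1206 psi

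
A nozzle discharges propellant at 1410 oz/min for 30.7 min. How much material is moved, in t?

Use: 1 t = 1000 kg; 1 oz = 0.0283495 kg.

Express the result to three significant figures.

1.23 t

1410 oz/min → 0.666213 kg/s
30.7 min → 1842 s
m = ṁ × t = 0.666213 × 1842 = 1227.16 kg
In t: 1227.16 / 1000 = 1.22716 t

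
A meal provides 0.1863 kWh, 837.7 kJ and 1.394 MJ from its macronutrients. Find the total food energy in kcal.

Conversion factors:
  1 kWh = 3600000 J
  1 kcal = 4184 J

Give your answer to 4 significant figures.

693.7 kcal

0.1863 kWh × 3600000 → 670680 J
837.7 kJ × 1000 → 837700 J
1.394 MJ × 1000000 → 1.394×10⁶ J
Sum: 670680 + 837700 + 1.394×10⁶ = 2.90238×10⁶ J
In kcal: 2.90238×10⁶ / 4184 = 693.685 kcal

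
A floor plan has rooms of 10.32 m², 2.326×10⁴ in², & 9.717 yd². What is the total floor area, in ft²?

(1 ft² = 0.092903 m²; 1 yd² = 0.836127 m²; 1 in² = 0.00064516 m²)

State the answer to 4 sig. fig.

10.32 m² (already m²)
2.326×10⁴ in² × 0.00064516 = 15.0064 m²
9.717 yd² × 0.836127 = 8.12465 m²
Sum: 10.32 + 15.0064 + 8.12465 = 33.451 m²
In ft²: 33.451 / 0.092903 = 360.064 ft²

360.1 ft²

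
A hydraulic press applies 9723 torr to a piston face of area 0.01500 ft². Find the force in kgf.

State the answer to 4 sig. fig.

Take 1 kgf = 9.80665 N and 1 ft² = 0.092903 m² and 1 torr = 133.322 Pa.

184.2 kgf

9723 torr × 133.322 → 1.29629×10⁶ Pa
0.01500 ft² × 0.092903 → 0.00139354 m²
F = P × A = 1.29629×10⁶ Pa × 0.00139354 m² = 1806.43 N
1806.43 N ÷ (9.80665 N/kgf) = 184.205 kgf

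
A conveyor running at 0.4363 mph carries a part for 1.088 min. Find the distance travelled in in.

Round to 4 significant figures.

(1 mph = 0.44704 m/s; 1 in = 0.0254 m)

501.3 in

0.4363 mph × 0.44704 → 0.195044 m/s
1.088 min × 60 → 65.28 s
d = v × t = 0.195044 m/s × 65.28 s = 12.7325 m
12.7325 m ÷ (0.0254 m/in) = 501.28 in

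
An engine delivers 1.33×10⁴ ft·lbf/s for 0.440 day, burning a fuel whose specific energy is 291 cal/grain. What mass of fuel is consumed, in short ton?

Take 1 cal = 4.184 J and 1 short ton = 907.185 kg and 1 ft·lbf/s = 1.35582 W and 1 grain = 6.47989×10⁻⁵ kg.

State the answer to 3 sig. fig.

0.0402 short ton

1.33×10⁴ ft·lbf/s → 18032.4 W
0.440 day → 38016 s
E = P × t = 18032.4 × 38016 = 6.8552×10⁸ J
291 cal/grain → 1.87896×10⁷ J/kg
m = E / e_s = 6.8552×10⁸ / 1.87896×10⁷ = 36.484 kg
In short ton: 36.484 / 907.185 = 0.0402167 short ton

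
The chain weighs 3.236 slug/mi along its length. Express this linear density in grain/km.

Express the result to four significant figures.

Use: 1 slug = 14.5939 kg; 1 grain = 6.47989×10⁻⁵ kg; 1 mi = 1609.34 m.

3.236 slug/mi × 14.5939 kg/slug ÷ 1609.34 m/mi = 0.0293449 kg/m
0.0293449 kg/m ÷ 6.47989×10⁻⁵ kg/grain × 1000 m/km = 452861 grain/km

4.529×10⁵ grain/km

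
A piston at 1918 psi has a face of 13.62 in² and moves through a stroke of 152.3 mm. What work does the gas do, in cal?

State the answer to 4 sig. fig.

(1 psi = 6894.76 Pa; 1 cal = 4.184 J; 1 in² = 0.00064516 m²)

1918 psi → 1.32241×10⁷ Pa
13.62 in² → 0.00878708 m²
F = P × A = 1.32241×10⁷ × 0.00878708 = 116201 N
152.3 mm → 0.1523 m
W = F × d = 116201 × 0.1523 = 17697.4 J
In cal: 17697.4 / 4.184 = 4229.78 cal

4230 cal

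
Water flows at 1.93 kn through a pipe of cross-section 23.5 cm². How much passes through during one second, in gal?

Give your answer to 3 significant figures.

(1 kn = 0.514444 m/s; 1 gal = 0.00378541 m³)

1.93 kn × 0.514444 = 0.992877 m/s
23.5 cm² × 0.0001 = 0.00235 m²
V = v × A × t = 0.992877 m/s × 0.00235 m² × 1 s = 0.00233326 m³
0.00233326 m³ ÷ (0.00378541 m³/gal) = 0.616382 gal

0.616 gal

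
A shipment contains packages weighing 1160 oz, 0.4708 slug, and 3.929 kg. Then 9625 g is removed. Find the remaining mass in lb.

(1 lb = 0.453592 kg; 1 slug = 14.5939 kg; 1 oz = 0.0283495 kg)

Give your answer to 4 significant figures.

1160 oz × 0.0283495 → 32.8854 kg
0.4708 slug × 14.5939 → 6.87081 kg
3.929 kg (already kg)
9625 g × 0.001 → 9.625 kg
Result: 32.8854 + 6.87081 + 3.929 − 9.625 = 34.0602 kg
In lb: 34.0602 / 0.453592 = 75.0899 lb

75.09 lb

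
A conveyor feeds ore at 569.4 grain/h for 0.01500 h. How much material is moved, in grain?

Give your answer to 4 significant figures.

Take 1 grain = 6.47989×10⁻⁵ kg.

8.541 grain

569.4 grain/h → 1.0249×10⁻⁵ kg/s
0.01500 h → 54 s
m = ṁ × t = 1.0249×10⁻⁵ × 54 = 5.53446×10⁻⁴ kg
In grain: 5.53446×10⁻⁴ / 6.47989×10⁻⁵ = 8.54098 grain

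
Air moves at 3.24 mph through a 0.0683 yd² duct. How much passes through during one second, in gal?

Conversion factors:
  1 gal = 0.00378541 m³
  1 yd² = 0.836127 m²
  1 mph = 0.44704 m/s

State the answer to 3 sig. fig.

21.9 gal

3.24 mph × 0.44704 → 1.44841 m/s
0.0683 yd² × 0.836127 → 0.0571075 m²
V = v × A × t = 1.44841 m/s × 0.0571075 m² × 1 s = 0.0827151 m³
0.0827151 m³ ÷ (0.00378541 m³/gal) = 21.851 gal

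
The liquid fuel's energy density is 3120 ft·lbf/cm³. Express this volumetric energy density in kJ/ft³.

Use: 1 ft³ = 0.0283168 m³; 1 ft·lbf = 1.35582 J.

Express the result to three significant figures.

3120 ft·lbf/cm³ × 1.35582 J/ft·lbf ÷ 10⁻⁶ m³/cm³ = 4.23016×10⁹ J/m³
4.23016×10⁹ J/m³ ÷ 1000 J/kJ × 0.0283168 m³/ft³ = 119785 kJ/ft³

1.20×10⁵ kJ/ft³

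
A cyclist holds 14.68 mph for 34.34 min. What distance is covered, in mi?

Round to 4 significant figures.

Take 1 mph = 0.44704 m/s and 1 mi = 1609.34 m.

14.68 mph × 0.44704 → 6.56255 m/s
34.34 min × 60 → 2060.4 s
d = v × t = 6.56255 m/s × 2060.4 s = 13521.5 m
13521.5 m ÷ (1609.34 m/mi) = 8.40189 mi

8.402 mi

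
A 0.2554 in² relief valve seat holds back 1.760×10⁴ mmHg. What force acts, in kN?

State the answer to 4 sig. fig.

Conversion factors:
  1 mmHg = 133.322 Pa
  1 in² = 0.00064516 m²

0.3866 kN

1.760×10⁴ mmHg × 133.322 = 2.34647×10⁶ Pa
0.2554 in² × 0.00064516 = 1.64774×10⁻⁴ m²
F = P × A = 2.34647×10⁶ Pa × 1.64774×10⁻⁴ m² = 386.637 N
386.637 N ÷ (1000 N/kN) = 0.386637 kN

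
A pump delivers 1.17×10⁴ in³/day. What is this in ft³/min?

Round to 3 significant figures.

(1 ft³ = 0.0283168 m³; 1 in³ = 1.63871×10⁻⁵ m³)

0.00470 ft³/min

1.17×10⁴ in³/day × 1.63871×10⁻⁵ m³/in³ ÷ 86400 s/day = 2.21909×10⁻⁶ m³/s
2.21909×10⁻⁶ m³/s ÷ 0.0283168 m³/ft³ × 60 s/min = 0.00470199 ft³/min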